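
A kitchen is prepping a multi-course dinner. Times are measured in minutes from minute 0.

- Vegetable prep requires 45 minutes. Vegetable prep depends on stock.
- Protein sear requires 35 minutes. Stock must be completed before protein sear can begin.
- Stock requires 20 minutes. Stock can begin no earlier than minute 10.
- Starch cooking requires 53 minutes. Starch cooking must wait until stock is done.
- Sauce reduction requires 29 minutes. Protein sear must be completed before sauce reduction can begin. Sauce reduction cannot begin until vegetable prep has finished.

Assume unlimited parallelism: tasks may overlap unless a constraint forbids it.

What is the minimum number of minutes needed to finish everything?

Stock cannot begin until its own release at minute 10. It runs from minute 10 to 10 + 20 = minute 30.
Starch cooking cannot begin until stock (finishes minute 30). It runs from minute 30 to 30 + 53 = minute 83.
After stock (finishes minute 30), vegetable prep can start at minute 30 and finishes at minute 75.
Protein sear waits on stock (finishes minute 30), so it starts at minute 30 and finishes at 30 + 35 = minute 65.
Sauce reduction needs all of protein sear (finishes minute 65); vegetable prep (finishes minute 75). That puts its earliest start at minute 75; it finishes at 75 + 29 = minute 104.
All tasks are finished once the last one completes. Finish times: Stock at 30, Protein sear at 65, Vegetable prep at 75, Sauce reduction at 104, Starch cooking at 83. The latest is minute 104.

104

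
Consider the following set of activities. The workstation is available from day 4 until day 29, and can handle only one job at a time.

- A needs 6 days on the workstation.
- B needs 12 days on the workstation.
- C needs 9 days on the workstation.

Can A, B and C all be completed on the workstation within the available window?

The workstation window is 29 − 4 = 25 days.
Running back to back, the jobs need 6 + 12 + 9 = 27 days on the workstation.
Since 27 > 25, they cannot all fit.

No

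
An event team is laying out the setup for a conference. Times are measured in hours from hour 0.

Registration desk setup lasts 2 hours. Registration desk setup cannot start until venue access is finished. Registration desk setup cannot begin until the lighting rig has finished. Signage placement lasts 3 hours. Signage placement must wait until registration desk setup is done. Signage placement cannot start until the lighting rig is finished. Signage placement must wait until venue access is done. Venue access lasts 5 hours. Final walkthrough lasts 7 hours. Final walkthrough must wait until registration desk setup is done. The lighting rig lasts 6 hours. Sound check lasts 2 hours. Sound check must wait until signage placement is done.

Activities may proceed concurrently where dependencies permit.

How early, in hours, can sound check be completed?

13

Nothing blocks the lighting rig, so it runs from hour 0 to hour 6.
Venue access has no prerequisites, so it starts at hour 0 and finishes at hour 5.
For registration desk setup: venue access (finishes hour 5); the lighting rig (finishes hour 6). Taking the maximum gives a start of hour 6, and it finishes at 6 + 2 = hour 8.
Signage placement has to wait for registration desk setup (finishes hour 8); the lighting rig (finishes hour 6); venue access (finishes hour 5). The latest of these is hour 8, so signage placement runs hour 8 to 8 + 3 = hour 11.
Sound check waits on signage placement (finishes hour 11), so it starts at hour 11 and finishes at 11 + 2 = hour 13.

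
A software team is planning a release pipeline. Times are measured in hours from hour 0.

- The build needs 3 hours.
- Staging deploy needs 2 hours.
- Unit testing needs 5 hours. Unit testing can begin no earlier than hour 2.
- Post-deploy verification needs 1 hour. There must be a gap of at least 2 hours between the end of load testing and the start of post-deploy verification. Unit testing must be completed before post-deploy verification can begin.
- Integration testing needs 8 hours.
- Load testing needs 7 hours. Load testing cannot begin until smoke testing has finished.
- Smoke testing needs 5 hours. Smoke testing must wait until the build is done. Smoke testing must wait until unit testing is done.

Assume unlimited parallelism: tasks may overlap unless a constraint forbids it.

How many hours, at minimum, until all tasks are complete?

Nothing blocks staging deploy, so it runs from hour 0 to hour 2.
Nothing blocks integration testing, so it runs from hour 0 to hour 8.
Unit testing waits on its own release at hour 2, so it starts at hour 2 and finishes at 2 + 5 = hour 7.
The build has no prerequisites, so it starts at hour 0 and finishes at hour 3.
Smoke testing needs all of the build (finishes hour 3); unit testing (finishes hour 7). That puts its earliest start at hour 7; it finishes at 7 + 5 = hour 12.
Load testing cannot begin until smoke testing (finishes hour 12). It runs from hour 12 to 12 + 7 = hour 19.
Post-deploy verification needs all of load testing (finishes hour 19, plus 2-hour gap → hour 21); unit testing (finishes hour 7). That puts its earliest start at hour 21; it finishes at 21 + 1 = hour 22.
All tasks are finished once the last one completes. Finish times: The build at 3, Unit testing at 7, Integration testing at 8, Staging deploy at 2, Smoke testing at 12, Load testing at 19, Post-deploy verification at 22. The latest is hour 22.

22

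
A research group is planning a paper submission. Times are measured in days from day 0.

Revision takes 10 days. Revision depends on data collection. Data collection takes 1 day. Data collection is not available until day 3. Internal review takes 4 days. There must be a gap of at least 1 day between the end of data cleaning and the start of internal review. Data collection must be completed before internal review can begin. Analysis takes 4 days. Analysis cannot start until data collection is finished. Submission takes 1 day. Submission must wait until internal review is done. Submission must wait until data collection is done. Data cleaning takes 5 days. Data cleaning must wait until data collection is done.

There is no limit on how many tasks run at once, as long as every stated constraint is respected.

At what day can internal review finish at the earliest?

After its own release at day 3, data collection can start at day 3 and finishes at day 4.
After data collection (finishes day 4), data cleaning can start at day 4 and finishes at day 9.
For internal review: data cleaning (finishes day 9, plus 1-day gap → day 10); data collection (finishes day 4). Taking the maximum gives a start of day 10, and it finishes at 10 + 4 = day 14.

14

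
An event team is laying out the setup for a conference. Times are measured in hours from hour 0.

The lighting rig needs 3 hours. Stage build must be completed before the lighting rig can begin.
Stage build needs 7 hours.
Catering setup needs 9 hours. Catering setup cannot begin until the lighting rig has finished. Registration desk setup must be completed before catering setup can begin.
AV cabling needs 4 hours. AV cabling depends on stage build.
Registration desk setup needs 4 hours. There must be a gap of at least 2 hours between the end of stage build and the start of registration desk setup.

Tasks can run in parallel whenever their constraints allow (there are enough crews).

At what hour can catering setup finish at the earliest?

22

Nothing blocks stage build, so it runs from hour 0 to hour 7.
Registration desk setup cannot begin until stage build (finishes hour 7, plus 2-hour gap → hour 9). It runs from hour 9 to 9 + 4 = hour 13.
The lighting rig waits on stage build (finishes hour 7), so it starts at hour 7 and finishes at 7 + 3 = hour 10.
Catering setup needs all of the lighting rig (finishes hour 10); registration desk setup (finishes hour 13). That puts its earliest start at hour 13; it finishes at 13 + 9 = hour 22.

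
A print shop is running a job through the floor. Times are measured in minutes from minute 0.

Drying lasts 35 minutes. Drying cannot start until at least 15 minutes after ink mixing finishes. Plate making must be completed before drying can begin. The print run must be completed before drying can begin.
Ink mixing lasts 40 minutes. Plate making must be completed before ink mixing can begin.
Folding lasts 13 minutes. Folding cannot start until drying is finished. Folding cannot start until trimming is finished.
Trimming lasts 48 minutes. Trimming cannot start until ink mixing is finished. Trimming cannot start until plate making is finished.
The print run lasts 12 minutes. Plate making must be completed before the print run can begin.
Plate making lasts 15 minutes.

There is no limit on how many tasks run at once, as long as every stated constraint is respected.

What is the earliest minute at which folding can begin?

Plate making has no prerequisites, so it starts at minute 0 and finishes at minute 15.
The print run waits on plate making (finishes minute 15), so it starts at minute 15 and finishes at 15 + 12 = minute 27.
Ink mixing cannot begin until plate making (finishes minute 15). It runs from minute 15 to 15 + 40 = minute 55.
Trimming needs all of ink mixing (finishes minute 55); plate making (finishes minute 15). That puts its earliest start at minute 55; it finishes at 55 + 48 = minute 103.
Drying needs all of ink mixing (finishes minute 55, plus 15-minute gap → minute 70); plate making (finishes minute 15); the print run (finishes minute 27). That puts its earliest start at minute 70; it finishes at 70 + 35 = minute 105.
Folding waits on drying (finishes minute 105); trimming (finishes minute 103). The latest of these is minute 105, which is the earliest folding can start.

105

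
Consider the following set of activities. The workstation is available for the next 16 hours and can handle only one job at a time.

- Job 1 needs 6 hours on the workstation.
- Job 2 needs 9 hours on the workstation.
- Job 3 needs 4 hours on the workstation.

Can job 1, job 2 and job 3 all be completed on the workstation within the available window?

No

Running back to back, the jobs need 6 + 9 + 4 = 19 hours on the workstation.
Since 19 > 16, they cannot all fit.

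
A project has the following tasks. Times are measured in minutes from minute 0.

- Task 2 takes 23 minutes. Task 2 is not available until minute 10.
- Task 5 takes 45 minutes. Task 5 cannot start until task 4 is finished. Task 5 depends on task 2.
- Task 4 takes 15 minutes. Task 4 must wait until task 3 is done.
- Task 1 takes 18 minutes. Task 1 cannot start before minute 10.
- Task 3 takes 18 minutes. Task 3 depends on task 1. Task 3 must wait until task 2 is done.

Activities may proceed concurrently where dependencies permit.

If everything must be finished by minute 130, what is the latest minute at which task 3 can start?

52

Nothing follows task 5; the deadline of minute 130 is its only limit. It must start by 130 − 45 = minute 85.
Task 4 must finish before task 5 (must start by minute 85). With a 15-minute duration, task 4 must start by 85 − 15 = minute 70.
Task 3 must finish before task 4 (must start by minute 70). With an 18-minute duration, task 3 must start by 70 − 18 = minute 52.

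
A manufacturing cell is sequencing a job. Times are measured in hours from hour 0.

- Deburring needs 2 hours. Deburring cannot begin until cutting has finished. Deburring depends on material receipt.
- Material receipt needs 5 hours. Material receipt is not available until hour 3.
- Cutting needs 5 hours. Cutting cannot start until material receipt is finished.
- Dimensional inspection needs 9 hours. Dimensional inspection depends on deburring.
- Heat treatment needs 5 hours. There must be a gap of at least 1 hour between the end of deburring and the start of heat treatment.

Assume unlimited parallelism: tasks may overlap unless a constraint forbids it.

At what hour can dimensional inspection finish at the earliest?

Material receipt waits on its own release at hour 3, so it starts at hour 3 and finishes at 3 + 5 = hour 8.
Cutting cannot begin until material receipt (finishes hour 8). It runs from hour 8 to 8 + 5 = hour 13.
Deburring cannot start until cutting (finishes hour 13); material receipt (finishes hour 8). The controlling bound is hour 13, so deburring finishes at 13 + 2 = hour 15.
After deburring (finishes hour 15), dimensional inspection can start at hour 15 and finishes at hour 24.

24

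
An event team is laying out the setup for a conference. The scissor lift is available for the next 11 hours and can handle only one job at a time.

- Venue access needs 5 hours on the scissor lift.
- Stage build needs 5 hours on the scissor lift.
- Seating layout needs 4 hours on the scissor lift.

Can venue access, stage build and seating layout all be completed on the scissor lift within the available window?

No

Running back to back, the jobs need 5 + 5 + 4 = 14 hours on the scissor lift.
Since 14 > 11, they cannot all fit.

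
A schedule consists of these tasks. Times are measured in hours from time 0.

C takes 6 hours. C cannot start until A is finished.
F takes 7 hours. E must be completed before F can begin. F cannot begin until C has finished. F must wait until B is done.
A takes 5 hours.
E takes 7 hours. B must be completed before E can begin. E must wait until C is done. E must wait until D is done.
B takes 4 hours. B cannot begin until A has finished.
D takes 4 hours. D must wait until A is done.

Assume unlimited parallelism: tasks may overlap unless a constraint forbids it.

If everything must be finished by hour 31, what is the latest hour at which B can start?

F must finish by hour 31; it takes 7 hours, so it must start by 31 − 7 = hour 24.
E must finish before F (must start by hour 24). With a 7-hour duration, E must start by 24 − 7 = hour 17.
B feeds E (must start by hour 17); F (must start by hour 24). Taking the minimum, B must finish by hour 17 and start by 17 − 4 = hour 13.

13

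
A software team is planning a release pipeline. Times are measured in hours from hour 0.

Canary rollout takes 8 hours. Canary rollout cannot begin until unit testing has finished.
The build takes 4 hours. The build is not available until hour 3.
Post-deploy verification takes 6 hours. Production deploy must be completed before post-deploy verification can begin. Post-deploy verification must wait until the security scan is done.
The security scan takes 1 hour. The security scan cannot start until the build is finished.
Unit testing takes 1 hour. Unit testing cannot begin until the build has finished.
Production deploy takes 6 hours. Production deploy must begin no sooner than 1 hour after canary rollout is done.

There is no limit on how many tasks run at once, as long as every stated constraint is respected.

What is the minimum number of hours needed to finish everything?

The build waits on its own release at hour 3, so it starts at hour 3 and finishes at 3 + 4 = hour 7.
After the build (finishes hour 7), the security scan can start at hour 7 and finishes at hour 8.
After the build (finishes hour 7), unit testing can start at hour 7 and finishes at hour 8.
After unit testing (finishes hour 8), canary rollout can start at hour 8 and finishes at hour 16.
After canary rollout (finishes hour 16, plus 1-hour gap → hour 17), production deploy can start at hour 17 and finishes at hour 23.
For post-deploy verification: production deploy (finishes hour 23); the security scan (finishes hour 8). Taking the maximum gives a start of hour 23, and it finishes at 23 + 6 = hour 29.
All tasks are finished once the last one completes. Finish times: The build at 7, Unit testing at 8, The security scan at 8, Canary rollout at 16, Production deploy at 23, Post-deploy verification at 29. The latest is hour 29.

29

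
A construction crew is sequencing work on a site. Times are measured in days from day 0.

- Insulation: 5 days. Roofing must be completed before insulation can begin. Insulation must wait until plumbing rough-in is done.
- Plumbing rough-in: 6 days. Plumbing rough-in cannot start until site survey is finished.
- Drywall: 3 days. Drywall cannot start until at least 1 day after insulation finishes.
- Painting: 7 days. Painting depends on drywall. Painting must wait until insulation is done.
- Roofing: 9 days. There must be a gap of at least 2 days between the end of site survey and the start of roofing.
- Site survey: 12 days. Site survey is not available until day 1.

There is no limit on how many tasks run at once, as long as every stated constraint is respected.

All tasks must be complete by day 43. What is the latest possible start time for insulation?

27

Painting has no dependents, so it just needs to finish by day 43. Starting by 43 − 7 = day 36 achieves that.
Drywall feeds into painting (must start by day 36); so drywall must finish by day 36 and therefore start by day 33.
Insulation feeds drywall (must start by day 33, minus 1-day gap → day 32); painting (must start by day 36). Taking the minimum, insulation must finish by day 32 and start by 32 − 5 = day 27.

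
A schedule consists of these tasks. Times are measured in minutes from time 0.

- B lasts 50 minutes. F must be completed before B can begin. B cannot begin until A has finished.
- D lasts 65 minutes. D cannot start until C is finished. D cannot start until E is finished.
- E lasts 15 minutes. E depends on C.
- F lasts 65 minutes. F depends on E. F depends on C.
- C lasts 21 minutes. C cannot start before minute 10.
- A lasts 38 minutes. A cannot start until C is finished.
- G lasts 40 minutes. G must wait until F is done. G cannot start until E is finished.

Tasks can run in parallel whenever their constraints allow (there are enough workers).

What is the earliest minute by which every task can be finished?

C waits on its own release at minute 10, so it starts at minute 10 and finishes at 10 + 21 = minute 31.
E waits on C (finishes minute 31), so it starts at minute 31 and finishes at 31 + 15 = minute 46.
F needs all of E (finishes minute 46); C (finishes minute 31). That puts its earliest start at minute 46; it finishes at 46 + 65 = minute 111.
G has to wait for F (finishes minute 111); E (finishes minute 46). The latest of these is minute 111, so G runs minute 111 to 111 + 40 = minute 151.
D has to wait for C (finishes minute 31); E (finishes minute 46). The latest of these is minute 46, so D runs minute 46 to 46 + 65 = minute 111.
A waits on C (finishes minute 31), so it starts at minute 31 and finishes at 31 + 38 = minute 69.
B needs all of F (finishes minute 111); A (finishes minute 69). That puts its earliest start at minute 111; it finishes at 111 + 50 = minute 161.
All tasks are finished once the last one completes. Finish times: A at 69, B at 161, C at 31, D at 111, E at 46, F at 111, G at 151. The latest is minute 161.

161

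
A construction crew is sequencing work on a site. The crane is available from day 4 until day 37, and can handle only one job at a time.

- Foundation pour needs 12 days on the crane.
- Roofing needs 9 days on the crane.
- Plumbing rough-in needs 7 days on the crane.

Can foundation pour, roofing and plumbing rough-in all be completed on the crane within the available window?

Yes

The crane window is 37 − 4 = 33 days.
Running back to back, the jobs need 12 + 9 + 7 = 28 days on the crane.
Since 28 ≤ 33, they fit within the window.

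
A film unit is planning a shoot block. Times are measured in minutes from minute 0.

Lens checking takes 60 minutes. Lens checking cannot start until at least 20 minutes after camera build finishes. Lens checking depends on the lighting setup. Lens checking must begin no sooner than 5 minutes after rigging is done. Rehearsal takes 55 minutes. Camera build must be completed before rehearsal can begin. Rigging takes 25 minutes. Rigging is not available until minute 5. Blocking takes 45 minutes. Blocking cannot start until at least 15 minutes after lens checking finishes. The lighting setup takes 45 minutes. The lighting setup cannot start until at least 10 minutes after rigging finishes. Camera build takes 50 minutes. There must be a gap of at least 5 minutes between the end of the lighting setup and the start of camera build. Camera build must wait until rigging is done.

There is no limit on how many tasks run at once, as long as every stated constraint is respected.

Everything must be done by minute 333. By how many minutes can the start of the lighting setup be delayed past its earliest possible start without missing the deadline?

53

Rigging cannot begin until its own release at minute 5. It runs from minute 5 to 5 + 25 = minute 30.
After rigging (finishes minute 30, plus 10-minute gap → minute 40), the lighting setup can start at minute 40 and finishes at minute 85.

Working backward from the deadline:
Blocking has no dependents, so it just needs to finish by minute 333. Starting by 333 − 45 = minute 288 achieves that.
Since blocking (must start by minute 288, minus 15-minute gap → minute 273) depends on it, lens checking must finish by minute 273. Backing off its 60-minute duration gives a latest start of minute 213.
Nothing follows rehearsal; the deadline of minute 333 is its only limit. It must start by 333 − 55 = minute 278.
Camera build feeds lens checking (must start by minute 213, minus 20-minute gap → minute 193); rehearsal (must start by minute 278). Taking the minimum, camera build must finish by minute 193 and start by 193 − 50 = minute 143.
The lighting setup feeds camera build (must start by minute 143, minus 5-minute gap → minute 138); lens checking (must start by minute 213). Taking the minimum, the lighting setup must finish by minute 138 and start by 138 − 45 = minute 93.
So the lighting setup can start as early as minute 40 and as late as minute 93, giving 93 − 40 = 53 minutes of slack.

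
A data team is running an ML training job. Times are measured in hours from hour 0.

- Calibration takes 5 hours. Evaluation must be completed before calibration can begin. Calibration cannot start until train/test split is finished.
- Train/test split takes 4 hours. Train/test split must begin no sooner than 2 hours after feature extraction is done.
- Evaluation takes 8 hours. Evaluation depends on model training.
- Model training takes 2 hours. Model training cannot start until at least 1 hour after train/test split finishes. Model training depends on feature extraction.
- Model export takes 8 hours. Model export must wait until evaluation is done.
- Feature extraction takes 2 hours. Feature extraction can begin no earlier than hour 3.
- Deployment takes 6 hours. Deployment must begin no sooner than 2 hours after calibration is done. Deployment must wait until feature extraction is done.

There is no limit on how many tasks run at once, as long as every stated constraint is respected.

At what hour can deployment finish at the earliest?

After its own release at hour 3, feature extraction can start at hour 3 and finishes at hour 5.
Train/test split waits on feature extraction (finishes hour 5, plus 2-hour gap → hour 7), so it starts at hour 7 and finishes at 7 + 4 = hour 11.
Model training cannot start until train/test split (finishes hour 11, plus 1-hour gap → hour 12); feature extraction (finishes hour 5). The controlling bound is hour 12, so model training finishes at 12 + 2 = hour 14.
After model training (finishes hour 14), evaluation can start at hour 14 and finishes at hour 22.
Calibration has to wait for evaluation (finishes hour 22); train/test split (finishes hour 11). The latest of these is hour 22, so calibration runs hour 22 to 22 + 5 = hour 27.
Deployment needs all of calibration (finishes hour 27, plus 2-hour gap → hour 29); feature extraction (finishes hour 5). That puts its earliest start at hour 29; it finishes at 29 + 6 = hour 35.

35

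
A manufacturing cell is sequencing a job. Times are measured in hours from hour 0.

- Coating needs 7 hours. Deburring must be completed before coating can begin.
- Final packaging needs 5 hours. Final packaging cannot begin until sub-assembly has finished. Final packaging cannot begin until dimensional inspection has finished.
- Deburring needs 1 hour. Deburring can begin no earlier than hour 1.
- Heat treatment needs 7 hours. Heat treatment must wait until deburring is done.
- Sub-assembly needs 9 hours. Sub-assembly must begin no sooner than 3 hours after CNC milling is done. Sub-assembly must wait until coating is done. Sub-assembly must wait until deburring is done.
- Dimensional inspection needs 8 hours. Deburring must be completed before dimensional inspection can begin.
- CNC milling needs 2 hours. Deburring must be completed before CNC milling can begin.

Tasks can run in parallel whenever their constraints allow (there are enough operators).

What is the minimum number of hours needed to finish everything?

23

After its own release at hour 1, deburring can start at hour 1 and finishes at hour 2.
Coating waits on deburring (finishes hour 2), so it starts at hour 2 and finishes at 2 + 7 = hour 9.
Dimensional inspection waits on deburring (finishes hour 2), so it starts at hour 2 and finishes at 2 + 8 = hour 10.
Heat treatment cannot begin until deburring (finishes hour 2). It runs from hour 2 to 2 + 7 = hour 9.
CNC milling cannot begin until deburring (finishes hour 2). It runs from hour 2 to 2 + 2 = hour 4.
Sub-assembly needs all of CNC milling (finishes hour 4, plus 3-hour gap → hour 7); coating (finishes hour 9); deburring (finishes hour 2). That puts its earliest start at hour 9; it finishes at 9 + 9 = hour 18.
Final packaging has to wait for sub-assembly (finishes hour 18); dimensional inspection (finishes hour 10). The latest of these is hour 18, so final packaging runs hour 18 to 18 + 5 = hour 23.
All tasks are finished once the last one completes. Finish times: Deburring at 2, CNC milling at 4, Heat treatment at 9, Dimensional inspection at 10, Coating at 9, Sub-assembly at 18, Final packaging at 23. The latest is hour 23.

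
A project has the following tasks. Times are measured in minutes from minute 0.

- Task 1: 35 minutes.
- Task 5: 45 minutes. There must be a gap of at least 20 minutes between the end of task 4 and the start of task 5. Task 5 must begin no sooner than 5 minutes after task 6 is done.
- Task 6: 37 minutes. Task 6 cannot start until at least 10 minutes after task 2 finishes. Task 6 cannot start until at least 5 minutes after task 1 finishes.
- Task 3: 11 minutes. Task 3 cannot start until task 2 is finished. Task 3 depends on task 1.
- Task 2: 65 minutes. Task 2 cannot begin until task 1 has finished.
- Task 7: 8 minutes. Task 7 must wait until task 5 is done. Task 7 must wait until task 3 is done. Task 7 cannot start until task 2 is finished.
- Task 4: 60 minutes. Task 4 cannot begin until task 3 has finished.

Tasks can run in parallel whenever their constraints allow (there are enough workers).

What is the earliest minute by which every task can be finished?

244

Task 1 can start immediately at minute 0; it finishes at minute 35.
After task 1 (finishes minute 35), task 2 can start at minute 35 and finishes at minute 100.
Task 6 needs all of task 2 (finishes minute 100, plus 10-minute gap → minute 110); task 1 (finishes minute 35, plus 5-minute gap → minute 40). That puts its earliest start at minute 110; it finishes at 110 + 37 = minute 147.
For task 3: task 2 (finishes minute 100); task 1 (finishes minute 35). Taking the maximum gives a start of minute 100, and it finishes at 100 + 11 = minute 111.
Task 4 cannot begin until task 3 (finishes minute 111). It runs from minute 111 to 111 + 60 = minute 171.
For task 5: task 4 (finishes minute 171, plus 20-minute gap → minute 191); task 6 (finishes minute 147, plus 5-minute gap → minute 152). Taking the maximum gives a start of minute 191, and it finishes at 191 + 45 = minute 236.
Task 7 has to wait for task 5 (finishes minute 236); task 3 (finishes minute 111); task 2 (finishes minute 100). The latest of these is minute 236, so task 7 runs minute 236 to 236 + 8 = minute 244.
All tasks are finished once the last one completes. Finish times: Task 1 at 35, Task 2 at 100, Task 3 at 111, Task 4 at 171, Task 5 at 236, Task 6 at 147, Task 7 at 244. The latest is minute 244.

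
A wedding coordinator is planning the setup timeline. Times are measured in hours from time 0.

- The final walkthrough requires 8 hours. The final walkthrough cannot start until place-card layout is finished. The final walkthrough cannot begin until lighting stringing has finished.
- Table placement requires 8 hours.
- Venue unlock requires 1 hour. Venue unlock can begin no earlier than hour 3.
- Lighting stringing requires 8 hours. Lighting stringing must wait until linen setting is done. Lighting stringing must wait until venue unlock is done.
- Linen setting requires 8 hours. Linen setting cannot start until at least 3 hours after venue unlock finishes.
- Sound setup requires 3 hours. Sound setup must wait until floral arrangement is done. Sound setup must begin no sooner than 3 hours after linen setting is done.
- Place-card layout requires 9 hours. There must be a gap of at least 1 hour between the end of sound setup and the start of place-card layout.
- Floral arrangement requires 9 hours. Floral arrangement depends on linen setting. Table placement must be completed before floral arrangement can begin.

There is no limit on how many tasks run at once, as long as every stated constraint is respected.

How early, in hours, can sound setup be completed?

Nothing blocks table placement, so it runs from hour 0 to hour 8.
After its own release at hour 3, venue unlock can start at hour 3 and finishes at hour 4.
After venue unlock (finishes hour 4, plus 3-hour gap → hour 7), linen setting can start at hour 7 and finishes at hour 15.
Floral arrangement needs all of linen setting (finishes hour 15); table placement (finishes hour 8). That puts its earliest start at hour 15; it finishes at 15 + 9 = hour 24.
Sound setup needs all of floral arrangement (finishes hour 24); linen setting (finishes hour 15, plus 3-hour gap → hour 18). That puts its earliest start at hour 24; it finishes at 24 + 3 = hour 27.

27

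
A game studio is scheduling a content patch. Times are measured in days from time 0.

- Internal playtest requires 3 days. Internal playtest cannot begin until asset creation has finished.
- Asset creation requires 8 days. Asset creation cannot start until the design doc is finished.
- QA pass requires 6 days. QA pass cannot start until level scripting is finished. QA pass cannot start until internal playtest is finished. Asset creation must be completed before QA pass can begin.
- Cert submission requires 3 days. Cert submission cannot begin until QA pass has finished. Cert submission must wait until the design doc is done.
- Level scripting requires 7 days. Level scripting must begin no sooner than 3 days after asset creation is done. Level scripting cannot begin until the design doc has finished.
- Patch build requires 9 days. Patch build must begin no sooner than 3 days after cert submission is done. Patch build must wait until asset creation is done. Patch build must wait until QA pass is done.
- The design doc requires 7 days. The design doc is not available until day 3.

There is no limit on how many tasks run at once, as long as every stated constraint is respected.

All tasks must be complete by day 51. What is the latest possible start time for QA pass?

Nothing follows patch build; the deadline of day 51 is its only limit. It must start by 51 − 9 = day 42.
Cert submission feeds into patch build (must start by day 42, minus 3-day gap → day 39); so cert submission must finish by day 39 and therefore start by day 36.
QA pass has several dependents: cert submission (must start by day 36); patch build (must start by day 42). The earliest of those limits is day 36, so QA pass must start by 36 − 6 = day 30.

30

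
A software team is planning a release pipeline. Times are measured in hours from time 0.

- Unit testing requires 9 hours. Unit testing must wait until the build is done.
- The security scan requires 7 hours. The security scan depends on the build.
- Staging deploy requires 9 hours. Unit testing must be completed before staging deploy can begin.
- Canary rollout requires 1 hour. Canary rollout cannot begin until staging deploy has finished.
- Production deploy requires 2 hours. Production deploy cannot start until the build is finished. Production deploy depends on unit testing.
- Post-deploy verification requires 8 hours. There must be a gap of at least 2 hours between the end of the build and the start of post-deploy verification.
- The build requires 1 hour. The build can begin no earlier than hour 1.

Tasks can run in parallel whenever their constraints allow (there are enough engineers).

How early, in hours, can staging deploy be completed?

After its own release at hour 1, the build can start at hour 1 and finishes at hour 2.
Unit testing waits on the build (finishes hour 2), so it starts at hour 2 and finishes at 2 + 9 = hour 11.
Staging deploy waits on unit testing (finishes hour 11), so it starts at hour 11 and finishes at 11 + 9 = hour 20.

20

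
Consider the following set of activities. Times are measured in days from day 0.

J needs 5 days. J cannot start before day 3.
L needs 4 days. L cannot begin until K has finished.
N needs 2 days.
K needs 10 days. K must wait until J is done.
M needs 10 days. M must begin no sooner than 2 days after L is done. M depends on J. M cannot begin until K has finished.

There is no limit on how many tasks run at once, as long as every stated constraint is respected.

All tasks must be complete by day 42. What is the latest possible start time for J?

M has no dependents, so it just needs to finish by day 42. Starting by 42 − 10 = day 32 achieves that.
L feeds into M (must start by day 32, minus 2-day gap → day 30); so L must finish by day 30 and therefore start by day 26.
K has several dependents: L (must start by day 26); M (must start by day 32). The earliest of those limits is day 26, so K must start by 26 − 10 = day 16.
J must finish in time for K (must start by day 16); M (must start by day 32). The tightest is day 16, so J must start by 16 − 5 = day 11.

11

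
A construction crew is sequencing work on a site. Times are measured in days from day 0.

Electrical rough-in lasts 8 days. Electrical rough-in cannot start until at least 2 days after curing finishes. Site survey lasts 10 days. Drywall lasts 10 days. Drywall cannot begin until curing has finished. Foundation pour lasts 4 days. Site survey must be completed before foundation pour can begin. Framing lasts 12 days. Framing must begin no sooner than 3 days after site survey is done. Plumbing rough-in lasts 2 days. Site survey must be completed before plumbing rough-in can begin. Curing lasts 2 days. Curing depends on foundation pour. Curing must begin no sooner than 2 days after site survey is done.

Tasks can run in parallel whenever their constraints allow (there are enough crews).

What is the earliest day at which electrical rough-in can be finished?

Site survey has no prerequisites, so it starts at day 0 and finishes at day 10.
Foundation pour cannot begin until site survey (finishes day 10). It runs from day 10 to 10 + 4 = day 14.
Curing cannot start until foundation pour (finishes day 14); site survey (finishes day 10, plus 2-day gap → day 12). The controlling bound is day 14, so curing finishes at 14 + 2 = day 16.
After curing (finishes day 16, plus 2-day gap → day 18), electrical rough-in can start at day 18 and finishes at day 26.

26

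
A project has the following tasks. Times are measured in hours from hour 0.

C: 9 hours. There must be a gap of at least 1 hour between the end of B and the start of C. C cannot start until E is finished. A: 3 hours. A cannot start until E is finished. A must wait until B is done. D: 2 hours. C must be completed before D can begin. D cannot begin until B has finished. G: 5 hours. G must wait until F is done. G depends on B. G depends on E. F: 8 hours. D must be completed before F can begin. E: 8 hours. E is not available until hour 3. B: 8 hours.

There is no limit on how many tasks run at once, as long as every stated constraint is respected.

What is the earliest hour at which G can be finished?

After its own release at hour 3, E can start at hour 3 and finishes at hour 11.
B has no prerequisites, so it starts at hour 0 and finishes at hour 8.
For C: B (finishes hour 8, plus 1-hour gap → hour 9); E (finishes hour 11). Taking the maximum gives a start of hour 11, and it finishes at 11 + 9 = hour 20.
D has to wait for C (finishes hour 20); B (finishes hour 8). The latest of these is hour 20, so D runs hour 20 to 20 + 2 = hour 22.
F waits on D (finishes hour 22), so it starts at hour 22 and finishes at 22 + 8 = hour 30.
For G: F (finishes hour 30); B (finishes hour 8); E (finishes hour 11). Taking the maximum gives a start of hour 30, and it finishes at 30 + 5 = hour 35.

35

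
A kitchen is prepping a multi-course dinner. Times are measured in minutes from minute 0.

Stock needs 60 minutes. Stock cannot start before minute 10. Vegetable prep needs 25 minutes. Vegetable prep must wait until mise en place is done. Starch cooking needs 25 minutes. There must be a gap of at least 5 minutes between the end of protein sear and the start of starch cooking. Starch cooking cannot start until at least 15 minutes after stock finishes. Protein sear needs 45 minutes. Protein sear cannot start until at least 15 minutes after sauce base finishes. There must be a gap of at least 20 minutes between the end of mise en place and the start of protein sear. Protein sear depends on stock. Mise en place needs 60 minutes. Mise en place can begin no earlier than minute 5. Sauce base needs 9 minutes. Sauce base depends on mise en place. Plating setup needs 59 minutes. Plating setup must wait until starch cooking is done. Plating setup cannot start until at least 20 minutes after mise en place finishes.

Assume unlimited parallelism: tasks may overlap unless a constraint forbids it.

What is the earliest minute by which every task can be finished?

223

Stock cannot begin until its own release at minute 10. It runs from minute 10 to 10 + 60 = minute 70.
Mise en place waits on its own release at minute 5, so it starts at minute 5 and finishes at 5 + 60 = minute 65.
Vegetable prep waits on mise en place (finishes minute 65), so it starts at minute 65 and finishes at 65 + 25 = minute 90.
Sauce base waits on mise en place (finishes minute 65), so it starts at minute 65 and finishes at 65 + 9 = minute 74.
Protein sear needs all of sauce base (finishes minute 74, plus 15-minute gap → minute 89); mise en place (finishes minute 65, plus 20-minute gap → minute 85); stock (finishes minute 70). That puts its earliest start at minute 89; it finishes at 89 + 45 = minute 134.
Starch cooking has to wait for protein sear (finishes minute 134, plus 5-minute gap → minute 139); stock (finishes minute 70, plus 15-minute gap → minute 85). The latest of these is minute 139, so starch cooking runs minute 139 to 139 + 25 = minute 164.
Plating setup needs all of starch cooking (finishes minute 164); mise en place (finishes minute 65, plus 20-minute gap → minute 85). That puts its earliest start at minute 164; it finishes at 164 + 59 = minute 223.
All tasks are finished once the last one completes. Finish times: Mise en place at 65, Stock at 70, Sauce base at 74, Protein sear at 134, Vegetable prep at 90, Starch cooking at 164, Plating setup at 223. The latest is minute 223.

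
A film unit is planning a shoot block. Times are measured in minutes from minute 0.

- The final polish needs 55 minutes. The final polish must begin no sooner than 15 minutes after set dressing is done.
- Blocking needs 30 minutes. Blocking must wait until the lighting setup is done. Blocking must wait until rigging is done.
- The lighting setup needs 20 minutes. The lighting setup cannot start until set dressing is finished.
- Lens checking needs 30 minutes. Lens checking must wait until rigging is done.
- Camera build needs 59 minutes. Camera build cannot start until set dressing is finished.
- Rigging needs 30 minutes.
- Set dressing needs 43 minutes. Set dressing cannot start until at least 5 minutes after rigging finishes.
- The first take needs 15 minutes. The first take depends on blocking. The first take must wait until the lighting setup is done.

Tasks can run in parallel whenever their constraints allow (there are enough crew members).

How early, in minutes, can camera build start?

Rigging can start immediately at minute 0; it finishes at minute 30.
Set dressing waits on rigging (finishes minute 30, plus 5-minute gap → minute 35), so it starts at minute 35 and finishes at 35 + 43 = minute 78.
Camera build waits on set dressing (finishes minute 78), so the earliest it can start is minute 78.

78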